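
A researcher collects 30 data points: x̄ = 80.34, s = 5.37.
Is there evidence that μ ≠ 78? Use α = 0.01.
One-sample t-test:
H₀: μ = 78
H₁: μ ≠ 78
df = n - 1 = 29
t = (x̄ - μ₀) / (s/√n) = (80.34 - 78) / (5.37/√30) = 2.387
p-value = 0.0237

Since p-value > α = 0.01, we fail to reject H₀.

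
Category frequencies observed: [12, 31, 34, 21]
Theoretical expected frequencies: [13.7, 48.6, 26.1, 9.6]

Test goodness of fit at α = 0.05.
Chi-square goodness of fit test:
H₀: observed counts match expected distribution
H₁: observed counts differ from expected distribution
df = k - 1 = 3
χ² = Σ(O - E)²/E
   = (12 - 13.7)²/13.7 + (31 - 48.6)²/48.6 + (34 - 26.1)²/26.1 + (21 - 9.6)²/9.6
   = 0.211 + 6.374 + 2.391 + 13.538
   = 22.51
p-value = 0.0001

Since p-value < α = 0.05, we reject H₀.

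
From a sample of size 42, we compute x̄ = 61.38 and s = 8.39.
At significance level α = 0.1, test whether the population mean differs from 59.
One-sample t-test:
H₀: μ = 59
H₁: μ ≠ 59
df = n - 1 = 41
t = (x̄ - μ₀) / (s/√n) = (61.38 - 59) / (8.39/√42) = 1.838
p-value = 0.0733

Since p-value < α = 0.1, we reject H₀.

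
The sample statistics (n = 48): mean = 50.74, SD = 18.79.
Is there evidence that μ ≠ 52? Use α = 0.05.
One-sample t-test:
H₀: μ = 52
H₁: μ ≠ 52
df = n - 1 = 47
t = (x̄ - μ₀) / (s/√n) = (50.74 - 52) / (18.79/√48) = -0.465
p-value = 0.6444

Since p-value > α = 0.05, we fail to reject H₀.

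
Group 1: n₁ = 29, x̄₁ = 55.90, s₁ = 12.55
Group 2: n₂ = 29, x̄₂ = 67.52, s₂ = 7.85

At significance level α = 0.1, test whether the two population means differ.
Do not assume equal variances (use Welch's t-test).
Welch's two-sample t-test:
H₀: μ₁ = μ₂
H₁: μ₁ ≠ μ₂
s₁²/n₁ = 12.55²/29 = 5.4311,  s₂²/n₂ = 7.85²/29 = 2.1249
SE = √(s₁²/n₁ + s₂²/n₂) = √(5.4311 + 2.1249) = 2.7488
df (Welch-Satterthwaite) = (s₁²/n₁ + s₂²/n₂)² / [(s₁²/n₁)²/(n₁-1) + (s₂²/n₂)²/(n₂-1)] ≈ 47.00
t = (x̄₁ - x̄₂) / SE = (55.90 - 67.52) / 2.7488 = -11.62 / 2.7488 = -4.227
p-value = 0.0001

Since p-value < α = 0.1, we reject H₀.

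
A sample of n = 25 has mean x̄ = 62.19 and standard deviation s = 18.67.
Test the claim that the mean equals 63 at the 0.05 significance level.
One-sample t-test:
H₀: μ = 63
H₁: μ ≠ 63
df = n - 1 = 24
t = (x̄ - μ₀) / (s/√n) = (62.19 - 63) / (18.67/√25) = -0.217
p-value = 0.8301

Since p-value > α = 0.05, we fail to reject H₀.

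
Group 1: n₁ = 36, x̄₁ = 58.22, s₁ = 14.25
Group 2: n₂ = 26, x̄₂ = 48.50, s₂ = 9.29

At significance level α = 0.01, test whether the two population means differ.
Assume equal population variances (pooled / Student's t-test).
Student's two-sample t-test (equal variances):
H₀: μ₁ = μ₂
H₁: μ₁ ≠ μ₂
df = n₁ + n₂ - 2 = 60
Pooled variance s_p² = [(n₁-1)s₁² + (n₂-1)s₂²] / (n₁ + n₂ - 2) = [(35)(14.25²) + (25)(9.29²)] / 60 = 154.4132
SE = √(s_p²(1/n₁ + 1/n₂)) = √(154.4132 × (1/36 + 1/26)) = 3.1982
t = (x̄₁ - x̄₂) / SE = (58.22 - 48.50) / 3.1982 = 9.72 / 3.1982 = 3.039
p-value = 0.0035

Since p-value < α = 0.01, we reject H₀.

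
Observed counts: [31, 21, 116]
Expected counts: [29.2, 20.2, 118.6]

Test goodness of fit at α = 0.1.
Chi-square goodness of fit test:
H₀: observed counts match expected distribution
H₁: observed counts differ from expected distribution
df = k - 1 = 2
χ² = Σ(O - E)²/E
   = (31 - 29.2)²/29.2 + (21 - 20.2)²/20.2 + (116 - 118.6)²/118.6
   = 0.111 + 0.032 + 0.057
   = 0.20
p-value = 0.9050

Since p-value > α = 0.1, we fail to reject H₀.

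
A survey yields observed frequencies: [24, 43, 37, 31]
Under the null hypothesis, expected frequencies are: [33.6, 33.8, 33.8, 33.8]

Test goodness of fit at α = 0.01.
Chi-square goodness of fit test:
H₀: observed counts match expected distribution
H₁: observed counts differ from expected distribution
df = k - 1 = 3
χ² = Σ(O - E)²/E
   = (24 - 33.6)²/33.6 + (43 - 33.8)²/33.8 + (37 - 33.8)²/33.8 + (31 - 33.8)²/33.8
   = 2.743 + 2.504 + 0.303 + 0.232
   = 5.78
p-value = 0.1227

Since p-value > α = 0.01, we fail to reject H₀.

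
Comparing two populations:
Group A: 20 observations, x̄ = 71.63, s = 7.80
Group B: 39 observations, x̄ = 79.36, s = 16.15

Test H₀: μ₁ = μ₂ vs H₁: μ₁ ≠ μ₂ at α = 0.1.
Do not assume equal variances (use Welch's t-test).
Welch's two-sample t-test:
H₀: μ₁ = μ₂
H₁: μ₁ ≠ μ₂
s₁²/n₁ = 7.80²/20 = 3.0420,  s₂²/n₂ = 16.15²/39 = 6.6878
SE = √(s₁²/n₁ + s₂²/n₂) = √(3.0420 + 6.6878) = 3.1193
df (Welch-Satterthwaite) = (s₁²/n₁ + s₂²/n₂)² / [(s₁²/n₁)²/(n₁-1) + (s₂²/n₂)²/(n₂-1)] ≈ 56.89
t = (x̄₁ - x̄₂) / SE = (71.63 - 79.36) / 3.1193 = -7.73 / 3.1193 = -2.478
p-value = 0.0162

Since p-value < α = 0.1, we reject H₀.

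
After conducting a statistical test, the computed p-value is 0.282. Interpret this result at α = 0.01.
Since p = 0.282 > α = 0.01, fail to reject H₀.
There is insufficient evidence to reject the null hypothesis; the result is not statistically significant at the 0.01 level.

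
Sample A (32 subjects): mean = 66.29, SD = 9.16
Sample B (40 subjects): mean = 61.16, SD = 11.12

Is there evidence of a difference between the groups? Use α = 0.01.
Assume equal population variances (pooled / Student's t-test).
Student's two-sample t-test (equal variances):
H₀: μ₁ = μ₂
H₁: μ₁ ≠ μ₂
df = n₁ + n₂ - 2 = 70
Pooled variance s_p² = [(n₁-1)s₁² + (n₂-1)s₂²] / (n₁ + n₂ - 2) = [(31)(9.16²) + (39)(11.12²)] / 70 = 106.0514
SE = √(s_p²(1/n₁ + 1/n₂)) = √(106.0514 × (1/32 + 1/40)) = 2.4424
t = (x̄₁ - x̄₂) / SE = (66.29 - 61.16) / 2.4424 = 5.13 / 2.4424 = 2.100
p-value = 0.0393

Since p-value > α = 0.01, we fail to reject H₀.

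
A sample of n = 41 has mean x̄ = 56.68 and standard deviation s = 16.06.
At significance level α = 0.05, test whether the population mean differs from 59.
One-sample t-test:
H₀: μ = 59
H₁: μ ≠ 59
df = n - 1 = 40
t = (x̄ - μ₀) / (s/√n) = (56.68 - 59) / (16.06/√41) = -0.925
p-value = 0.3605

Since p-value > α = 0.05, we fail to reject H₀.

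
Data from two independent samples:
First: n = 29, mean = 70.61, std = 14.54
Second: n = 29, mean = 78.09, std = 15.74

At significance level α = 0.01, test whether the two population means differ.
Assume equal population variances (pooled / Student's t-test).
Student's two-sample t-test (equal variances):
H₀: μ₁ = μ₂
H₁: μ₁ ≠ μ₂
df = n₁ + n₂ - 2 = 56
Pooled variance s_p² = [(n₁-1)s₁² + (n₂-1)s₂²] / (n₁ + n₂ - 2) = [(28)(14.54²) + (28)(15.74²)] / 56 = 229.5796
SE = √(s_p²(1/n₁ + 1/n₂)) = √(229.5796 × (1/29 + 1/29)) = 3.9791
t = (x̄₁ - x̄₂) / SE = (70.61 - 78.09) / 3.9791 = -7.48 / 3.9791 = -1.880
p-value = 0.0653

Since p-value > α = 0.01, we fail to reject H₀.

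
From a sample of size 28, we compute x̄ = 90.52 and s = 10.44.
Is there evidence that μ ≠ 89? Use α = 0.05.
One-sample t-test:
H₀: μ = 89
H₁: μ ≠ 89
df = n - 1 = 27
t = (x̄ - μ₀) / (s/√n) = (90.52 - 89) / (10.44/√28) = 0.770
p-value = 0.4477

Since p-value > α = 0.05, we fail to reject H₀.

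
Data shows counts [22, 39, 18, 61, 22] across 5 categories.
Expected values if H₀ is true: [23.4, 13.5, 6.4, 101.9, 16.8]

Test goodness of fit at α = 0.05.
Chi-square goodness of fit test:
H₀: observed counts match expected distribution
H₁: observed counts differ from expected distribution
df = k - 1 = 4
χ² = Σ(O - E)²/E
   = (22 - 23.4)²/23.4 + (39 - 13.5)²/13.5 + (18 - 6.4)²/6.4 + (61 - 101.9)²/101.9 + (22 - 16.8)²/16.8
   = 0.084 + 48.167 + 21.025 + 16.416 + 1.610
   = 87.30
p-value < 0.0001

Since p-value < α = 0.05, we reject H₀.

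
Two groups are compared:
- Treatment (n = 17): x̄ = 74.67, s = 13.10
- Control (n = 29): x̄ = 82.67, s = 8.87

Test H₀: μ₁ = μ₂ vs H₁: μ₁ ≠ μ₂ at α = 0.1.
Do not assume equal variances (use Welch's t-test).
Welch's two-sample t-test:
H₀: μ₁ = μ₂
H₁: μ₁ ≠ μ₂
s₁²/n₁ = 13.10²/17 = 10.0947,  s₂²/n₂ = 8.87²/29 = 2.7130
SE = √(s₁²/n₁ + s₂²/n₂) = √(10.0947 + 2.7130) = 3.5788
df (Welch-Satterthwaite) = (s₁²/n₁ + s₂²/n₂)² / [(s₁²/n₁)²/(n₁-1) + (s₂²/n₂)²/(n₂-1)] ≈ 24.73
t = (x̄₁ - x̄₂) / SE = (74.67 - 82.67) / 3.5788 = -8.00 / 3.5788 = -2.235
p-value = 0.0347

Since p-value < α = 0.1, we reject H₀.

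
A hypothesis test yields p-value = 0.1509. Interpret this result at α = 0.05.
Since p = 0.1509 > α = 0.05, fail to reject H₀.
There is insufficient evidence to reject the null hypothesis; the result is not statistically significant at the 0.05 level.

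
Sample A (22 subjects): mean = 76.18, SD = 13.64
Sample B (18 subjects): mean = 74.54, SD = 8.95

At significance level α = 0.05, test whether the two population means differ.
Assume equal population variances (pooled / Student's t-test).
Student's two-sample t-test (equal variances):
H₀: μ₁ = μ₂
H₁: μ₁ ≠ μ₂
df = n₁ + n₂ - 2 = 38
Pooled variance s_p² = [(n₁-1)s₁² + (n₂-1)s₂²] / (n₁ + n₂ - 2) = [(21)(13.64²) + (17)(8.95²)] / 38 = 138.6522
SE = √(s_p²(1/n₁ + 1/n₂)) = √(138.6522 × (1/22 + 1/18)) = 3.7424
t = (x̄₁ - x̄₂) / SE = (76.18 - 74.54) / 3.7424 = 1.64 / 3.7424 = 0.438
p-value = 0.6637

Since p-value > α = 0.05, we fail to reject H₀.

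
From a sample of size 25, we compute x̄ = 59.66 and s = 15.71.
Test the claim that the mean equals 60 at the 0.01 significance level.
One-sample t-test:
H₀: μ = 60
H₁: μ ≠ 60
df = n - 1 = 24
t = (x̄ - μ₀) / (s/√n) = (59.66 - 60) / (15.71/√25) = -0.108
p-value = 0.9147

Since p-value > α = 0.01, we fail to reject H₀.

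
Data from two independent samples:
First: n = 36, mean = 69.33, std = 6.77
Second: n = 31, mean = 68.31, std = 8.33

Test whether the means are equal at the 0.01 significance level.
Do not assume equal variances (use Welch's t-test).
Welch's two-sample t-test:
H₀: μ₁ = μ₂
H₁: μ₁ ≠ μ₂
s₁²/n₁ = 6.77²/36 = 1.2731,  s₂²/n₂ = 8.33²/31 = 2.2384
SE = √(s₁²/n₁ + s₂²/n₂) = √(1.2731 + 2.2384) = 1.8739
df (Welch-Satterthwaite) = (s₁²/n₁ + s₂²/n₂)² / [(s₁²/n₁)²/(n₁-1) + (s₂²/n₂)²/(n₂-1)] ≈ 57.80
t = (x̄₁ - x̄₂) / SE = (69.33 - 68.31) / 1.8739 = 1.02 / 1.8739 = 0.544
p-value = 0.5883

Since p-value > α = 0.01, we fail to reject H₀.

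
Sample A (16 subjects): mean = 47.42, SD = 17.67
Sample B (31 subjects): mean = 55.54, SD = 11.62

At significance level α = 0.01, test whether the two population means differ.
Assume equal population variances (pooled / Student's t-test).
Student's two-sample t-test (equal variances):
H₀: μ₁ = μ₂
H₁: μ₁ ≠ μ₂
df = n₁ + n₂ - 2 = 45
Pooled variance s_p² = [(n₁-1)s₁² + (n₂-1)s₂²] / (n₁ + n₂ - 2) = [(15)(17.67²) + (30)(11.62²)] / 45 = 194.0926
SE = √(s_p²(1/n₁ + 1/n₂)) = √(194.0926 × (1/16 + 1/31)) = 4.2886
t = (x̄₁ - x̄₂) / SE = (47.42 - 55.54) / 4.2886 = -8.12 / 4.2886 = -1.893
p-value = 0.0647

Since p-value > α = 0.01, we fail to reject H₀.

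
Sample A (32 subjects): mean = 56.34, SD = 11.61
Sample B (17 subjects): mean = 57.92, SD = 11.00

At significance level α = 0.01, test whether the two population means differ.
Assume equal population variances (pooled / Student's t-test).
Student's two-sample t-test (equal variances):
H₀: μ₁ = μ₂
H₁: μ₁ ≠ μ₂
df = n₁ + n₂ - 2 = 47
Pooled variance s_p² = [(n₁-1)s₁² + (n₂-1)s₂²] / (n₁ + n₂ - 2) = [(31)(11.61²) + (16)(11.00²)] / 47 = 130.0969
SE = √(s_p²(1/n₁ + 1/n₂)) = √(130.0969 × (1/32 + 1/17)) = 3.4232
t = (x̄₁ - x̄₂) / SE = (56.34 - 57.92) / 3.4232 = -1.58 / 3.4232 = -0.462
p-value = 0.6465

Since p-value > α = 0.01, we fail to reject H₀.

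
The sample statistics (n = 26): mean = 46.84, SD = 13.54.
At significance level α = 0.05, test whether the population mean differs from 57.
One-sample t-test:
H₀: μ = 57
H₁: μ ≠ 57
df = n - 1 = 25
t = (x̄ - μ₀) / (s/√n) = (46.84 - 57) / (13.54/√26) = -3.826
p-value = 0.0008

Since p-value < α = 0.05, we reject H₀.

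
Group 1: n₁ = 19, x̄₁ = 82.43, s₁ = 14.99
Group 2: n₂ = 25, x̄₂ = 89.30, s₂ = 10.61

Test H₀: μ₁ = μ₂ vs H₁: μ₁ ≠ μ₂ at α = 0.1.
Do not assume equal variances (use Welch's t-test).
Welch's two-sample t-test:
H₀: μ₁ = μ₂
H₁: μ₁ ≠ μ₂
s₁²/n₁ = 14.99²/19 = 11.8263,  s₂²/n₂ = 10.61²/25 = 4.5029
SE = √(s₁²/n₁ + s₂²/n₂) = √(11.8263 + 4.5029) = 4.0409
df (Welch-Satterthwaite) = (s₁²/n₁ + s₂²/n₂)² / [(s₁²/n₁)²/(n₁-1) + (s₂²/n₂)²/(n₂-1)] ≈ 30.95
t = (x̄₁ - x̄₂) / SE = (82.43 - 89.30) / 4.0409 = -6.87 / 4.0409 = -1.700
p-value = 0.0991

Since p-value < α = 0.1, we reject H₀.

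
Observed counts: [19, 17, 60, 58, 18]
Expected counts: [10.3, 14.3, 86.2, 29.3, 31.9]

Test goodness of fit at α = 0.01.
Chi-square goodness of fit test:
H₀: observed counts match expected distribution
H₁: observed counts differ from expected distribution
df = k - 1 = 4
χ² = Σ(O - E)²/E
   = (19 - 10.3)²/10.3 + (17 - 14.3)²/14.3 + (60 - 86.2)²/86.2 + (58 - 29.3)²/29.3 + (18 - 31.9)²/31.9
   = 7.349 + 0.510 + 7.963 + 28.112 + 6.057
   = 49.99
p-value < 0.0001

Since p-value < α = 0.01, we reject H₀.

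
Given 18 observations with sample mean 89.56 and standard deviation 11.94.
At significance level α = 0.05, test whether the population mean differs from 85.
One-sample t-test:
H₀: μ = 85
H₁: μ ≠ 85
df = n - 1 = 17
t = (x̄ - μ₀) / (s/√n) = (89.56 - 85) / (11.94/√18) = 1.620
p-value = 0.1236

Since p-value > α = 0.05, we fail to reject H₀.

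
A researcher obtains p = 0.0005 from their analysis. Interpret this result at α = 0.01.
Since p = 0.0005 < α = 0.01, reject H₀.
There is sufficient evidence to reject the null hypothesis; the result is statistically significant at the 0.01 level.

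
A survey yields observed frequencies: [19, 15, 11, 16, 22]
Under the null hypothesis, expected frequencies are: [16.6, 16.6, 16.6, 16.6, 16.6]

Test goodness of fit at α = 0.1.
Chi-square goodness of fit test:
H₀: observed counts match expected distribution
H₁: observed counts differ from expected distribution
df = k - 1 = 4
χ² = Σ(O - E)²/E
   = (19 - 16.6)²/16.6 + (15 - 16.6)²/16.6 + (11 - 16.6)²/16.6 + (16 - 16.6)²/16.6 + (22 - 16.6)²/16.6
   = 0.347 + 0.154 + 1.889 + 0.022 + 1.757
   = 4.17
p-value = 0.3837

Since p-value > α = 0.1, we fail to reject H₀.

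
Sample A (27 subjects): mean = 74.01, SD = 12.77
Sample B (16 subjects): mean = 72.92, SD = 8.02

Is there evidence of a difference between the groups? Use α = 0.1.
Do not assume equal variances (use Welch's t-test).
Welch's two-sample t-test:
H₀: μ₁ = μ₂
H₁: μ₁ ≠ μ₂
s₁²/n₁ = 12.77²/27 = 6.0397,  s₂²/n₂ = 8.02²/16 = 4.0200
SE = √(s₁²/n₁ + s₂²/n₂) = √(6.0397 + 4.0200) = 3.1717
df (Welch-Satterthwaite) = (s₁²/n₁ + s₂²/n₂)² / [(s₁²/n₁)²/(n₁-1) + (s₂²/n₂)²/(n₂-1)] ≈ 40.80
t = (x̄₁ - x̄₂) / SE = (74.01 - 72.92) / 3.1717 = 1.09 / 3.1717 = 0.344
p-value = 0.7329

Since p-value > α = 0.1, we fail to reject H₀.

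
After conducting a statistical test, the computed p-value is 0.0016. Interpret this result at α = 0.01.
Since p = 0.0016 < α = 0.01, reject H₀.
There is sufficient evidence to reject the null hypothesis; the result is statistically significant at the 0.01 level.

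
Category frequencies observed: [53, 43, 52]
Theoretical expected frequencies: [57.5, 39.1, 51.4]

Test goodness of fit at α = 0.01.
Chi-square goodness of fit test:
H₀: observed counts match expected distribution
H₁: observed counts differ from expected distribution
df = k - 1 = 2
χ² = Σ(O - E)²/E
   = (53 - 57.5)²/57.5 + (43 - 39.1)²/39.1 + (52 - 51.4)²/51.4
   = 0.352 + 0.389 + 0.007
   = 0.75
p-value = 0.6879

Since p-value > α = 0.01, we fail to reject H₀.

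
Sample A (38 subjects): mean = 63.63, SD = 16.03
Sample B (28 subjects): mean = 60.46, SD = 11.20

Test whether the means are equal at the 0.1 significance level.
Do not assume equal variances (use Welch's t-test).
Welch's two-sample t-test:
H₀: μ₁ = μ₂
H₁: μ₁ ≠ μ₂
s₁²/n₁ = 16.03²/38 = 6.7621,  s₂²/n₂ = 11.20²/28 = 4.4800
SE = √(s₁²/n₁ + s₂²/n₂) = √(6.7621 + 4.4800) = 3.3529
df (Welch-Satterthwaite) = (s₁²/n₁ + s₂²/n₂)² / [(s₁²/n₁)²/(n₁-1) + (s₂²/n₂)²/(n₂-1)] ≈ 63.86
t = (x̄₁ - x̄₂) / SE = (63.63 - 60.46) / 3.3529 = 3.17 / 3.3529 = 0.945
p-value = 0.3480

Since p-value > α = 0.1, we fail to reject H₀.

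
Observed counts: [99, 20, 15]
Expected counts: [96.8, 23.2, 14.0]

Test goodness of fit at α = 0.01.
Chi-square goodness of fit test:
H₀: observed counts match expected distribution
H₁: observed counts differ from expected distribution
df = k - 1 = 2
χ² = Σ(O - E)²/E
   = (99 - 96.8)²/96.8 + (20 - 23.2)²/23.2 + (15 - 14.0)²/14.0
   = 0.050 + 0.441 + 0.071
   = 0.56
p-value = 0.7547

Since p-value > α = 0.01, we fail to reject H₀.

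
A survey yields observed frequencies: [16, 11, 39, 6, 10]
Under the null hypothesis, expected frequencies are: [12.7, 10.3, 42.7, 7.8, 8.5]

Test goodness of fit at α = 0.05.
Chi-square goodness of fit test:
H₀: observed counts match expected distribution
H₁: observed counts differ from expected distribution
df = k - 1 = 4
χ² = Σ(O - E)²/E
   = (16 - 12.7)²/12.7 + (11 - 10.3)²/10.3 + (39 - 42.7)²/42.7 + (6 - 7.8)²/7.8 + (10 - 8.5)²/8.5
   = 0.857 + 0.048 + 0.321 + 0.415 + 0.265
   = 1.91
p-value = 0.7531

Since p-value > α = 0.05, we fail to reject H₀.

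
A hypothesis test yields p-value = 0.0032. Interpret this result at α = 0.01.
Since p = 0.0032 < α = 0.01, reject H₀.
There is sufficient evidence to reject the null hypothesis; the result is statistically significant at the 0.01 level.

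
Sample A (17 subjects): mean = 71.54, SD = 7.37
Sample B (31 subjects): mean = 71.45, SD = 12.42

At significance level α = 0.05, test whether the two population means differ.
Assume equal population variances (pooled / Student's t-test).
Student's two-sample t-test (equal variances):
H₀: μ₁ = μ₂
H₁: μ₁ ≠ μ₂
df = n₁ + n₂ - 2 = 46
Pooled variance s_p² = [(n₁-1)s₁² + (n₂-1)s₂²] / (n₁ + n₂ - 2) = [(16)(7.37²) + (30)(12.42²)] / 46 = 119.4948
SE = √(s_p²(1/n₁ + 1/n₂)) = √(119.4948 × (1/17 + 1/31)) = 3.2991
t = (x̄₁ - x̄₂) / SE = (71.54 - 71.45) / 3.2991 = 0.09 / 3.2991 = 0.027
p-value = 0.9784

Since p-value > α = 0.05, we fail to reject H₀.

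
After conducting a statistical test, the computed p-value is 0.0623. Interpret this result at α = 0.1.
Since p = 0.0623 < α = 0.1, reject H₀.
There is sufficient evidence to reject the null hypothesis; the result is statistically significant at the 0.1 level.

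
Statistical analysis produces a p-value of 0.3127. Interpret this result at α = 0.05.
Since p = 0.3127 > α = 0.05, fail to reject H₀.
There is insufficient evidence to reject the null hypothesis; the result is not statistically significant at the 0.05 level.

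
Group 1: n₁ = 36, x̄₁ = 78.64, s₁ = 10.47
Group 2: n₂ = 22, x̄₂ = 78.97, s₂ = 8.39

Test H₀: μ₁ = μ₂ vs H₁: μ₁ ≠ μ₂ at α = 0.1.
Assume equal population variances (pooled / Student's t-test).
Student's two-sample t-test (equal variances):
H₀: μ₁ = μ₂
H₁: μ₁ ≠ μ₂
df = n₁ + n₂ - 2 = 56
Pooled variance s_p² = [(n₁-1)s₁² + (n₂-1)s₂²] / (n₁ + n₂ - 2) = [(35)(10.47²) + (21)(8.39²)] / 56 = 94.9101
SE = √(s_p²(1/n₁ + 1/n₂)) = √(94.9101 × (1/36 + 1/22)) = 2.6364
t = (x̄₁ - x̄₂) / SE = (78.64 - 78.97) / 2.6364 = -0.33 / 2.6364 = -0.125
p-value = 0.9008

Since p-value > α = 0.1, we fail to reject H₀.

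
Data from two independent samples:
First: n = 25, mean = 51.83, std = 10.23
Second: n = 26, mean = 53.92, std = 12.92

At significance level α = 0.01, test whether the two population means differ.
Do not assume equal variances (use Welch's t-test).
Welch's two-sample t-test:
H₀: μ₁ = μ₂
H₁: μ₁ ≠ μ₂
s₁²/n₁ = 10.23²/25 = 4.1861,  s₂²/n₂ = 12.92²/26 = 6.4202
SE = √(s₁²/n₁ + s₂²/n₂) = √(4.1861 + 6.4202) = 3.2567
df (Welch-Satterthwaite) = (s₁²/n₁ + s₂²/n₂)² / [(s₁²/n₁)²/(n₁-1) + (s₂²/n₂)²/(n₂-1)] ≈ 47.29
t = (x̄₁ - x̄₂) / SE = (51.83 - 53.92) / 3.2567 = -2.09 / 3.2567 = -0.642
p-value = 0.5241

Since p-value > α = 0.01, we fail to reject H₀.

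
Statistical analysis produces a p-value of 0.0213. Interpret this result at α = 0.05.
Since p = 0.0213 < α = 0.05, reject H₀.
There is sufficient evidence to reject the null hypothesis; the result is statistically significant at the 0.05 level.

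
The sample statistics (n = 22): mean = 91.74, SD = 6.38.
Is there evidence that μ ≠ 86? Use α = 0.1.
One-sample t-test:
H₀: μ = 86
H₁: μ ≠ 86
df = n - 1 = 21
t = (x̄ - μ₀) / (s/√n) = (91.74 - 86) / (6.38/√22) = 4.220
p-value = 0.0004

Since p-value < α = 0.1, we reject H₀.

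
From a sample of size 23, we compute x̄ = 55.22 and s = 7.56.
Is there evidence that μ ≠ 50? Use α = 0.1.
One-sample t-test:
H₀: μ = 50
H₁: μ ≠ 50
df = n - 1 = 22
t = (x̄ - μ₀) / (s/√n) = (55.22 - 50) / (7.56/√23) = 3.311
p-value = 0.0032

Since p-value < α = 0.1, we reject H₀.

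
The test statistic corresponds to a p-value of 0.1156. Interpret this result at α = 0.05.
Since p = 0.1156 > α = 0.05, fail to reject H₀.
There is insufficient evidence to reject the null hypothesis; the result is not statistically significant at the 0.05 level.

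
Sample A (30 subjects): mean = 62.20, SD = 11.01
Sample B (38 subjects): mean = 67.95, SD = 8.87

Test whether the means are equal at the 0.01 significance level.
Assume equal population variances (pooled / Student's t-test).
Student's two-sample t-test (equal variances):
H₀: μ₁ = μ₂
H₁: μ₁ ≠ μ₂
df = n₁ + n₂ - 2 = 66
Pooled variance s_p² = [(n₁-1)s₁² + (n₂-1)s₂²] / (n₁ + n₂ - 2) = [(29)(11.01²) + (37)(8.87²)] / 66 = 97.3701
SE = √(s_p²(1/n₁ + 1/n₂)) = √(97.3701 × (1/30 + 1/38)) = 2.4100
t = (x̄₁ - x̄₂) / SE = (62.20 - 67.95) / 2.4100 = -5.75 / 2.4100 = -2.386
p-value = 0.0199

Since p-value > α = 0.01, we fail to reject H₀.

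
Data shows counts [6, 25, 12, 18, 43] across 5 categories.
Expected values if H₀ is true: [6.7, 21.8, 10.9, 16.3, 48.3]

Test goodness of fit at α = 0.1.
Chi-square goodness of fit test:
H₀: observed counts match expected distribution
H₁: observed counts differ from expected distribution
df = k - 1 = 4
χ² = Σ(O - E)²/E
   = (6 - 6.7)²/6.7 + (25 - 21.8)²/21.8 + (12 - 10.9)²/10.9 + (18 - 16.3)²/16.3 + (43 - 48.3)²/48.3
   = 0.073 + 0.470 + 0.111 + 0.177 + 0.582
   = 1.41
p-value = 0.8420

Since p-value > α = 0.1, we fail to reject H₀.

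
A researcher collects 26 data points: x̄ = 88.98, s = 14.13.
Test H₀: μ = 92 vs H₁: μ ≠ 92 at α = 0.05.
One-sample t-test:
H₀: μ = 92
H₁: μ ≠ 92
df = n - 1 = 25
t = (x̄ - μ₀) / (s/√n) = (88.98 - 92) / (14.13/√26) = -1.090
p-value = 0.2862

Since p-value > α = 0.05, we fail to reject H₀.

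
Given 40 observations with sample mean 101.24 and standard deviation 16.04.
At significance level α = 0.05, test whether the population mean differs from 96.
One-sample t-test:
H₀: μ = 96
H₁: μ ≠ 96
df = n - 1 = 39
t = (x̄ - μ₀) / (s/√n) = (101.24 - 96) / (16.04/√40) = 2.066
p-value = 0.0455

Since p-value < α = 0.05, we reject H₀.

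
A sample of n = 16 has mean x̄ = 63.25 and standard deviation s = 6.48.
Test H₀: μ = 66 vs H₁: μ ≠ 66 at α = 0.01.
One-sample t-test:
H₀: μ = 66
H₁: μ ≠ 66
df = n - 1 = 15
t = (x̄ - μ₀) / (s/√n) = (63.25 - 66) / (6.48/√16) = -1.698
p-value = 0.1102

Since p-value > α = 0.01, we fail to reject H₀.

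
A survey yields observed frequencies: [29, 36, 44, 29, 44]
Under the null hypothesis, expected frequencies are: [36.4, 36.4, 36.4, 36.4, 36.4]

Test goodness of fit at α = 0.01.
Chi-square goodness of fit test:
H₀: observed counts match expected distribution
H₁: observed counts differ from expected distribution
df = k - 1 = 4
χ² = Σ(O - E)²/E
   = (29 - 36.4)²/36.4 + (36 - 36.4)²/36.4 + (44 - 36.4)²/36.4 + (29 - 36.4)²/36.4 + (44 - 36.4)²/36.4
   = 1.504 + 0.004 + 1.587 + 1.504 + 1.587
   = 6.19
p-value = 0.1856

Since p-value > α = 0.01, we fail to reject H₀.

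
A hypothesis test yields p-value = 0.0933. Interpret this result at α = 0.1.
Since p = 0.0933 < α = 0.1, reject H₀.
There is sufficient evidence to reject the null hypothesis; the result is statistically significant at the 0.1 level.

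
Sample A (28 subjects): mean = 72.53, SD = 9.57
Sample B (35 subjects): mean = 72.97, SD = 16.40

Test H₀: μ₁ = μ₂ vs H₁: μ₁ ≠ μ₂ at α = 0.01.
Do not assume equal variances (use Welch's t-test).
Welch's two-sample t-test:
H₀: μ₁ = μ₂
H₁: μ₁ ≠ μ₂
s₁²/n₁ = 9.57²/28 = 3.2709,  s₂²/n₂ = 16.40²/35 = 7.6846
SE = √(s₁²/n₁ + s₂²/n₂) = √(3.2709 + 7.6846) = 3.3099
df (Welch-Satterthwaite) = (s₁²/n₁ + s₂²/n₂)² / [(s₁²/n₁)²/(n₁-1) + (s₂²/n₂)²/(n₂-1)] ≈ 56.27
t = (x̄₁ - x̄₂) / SE = (72.53 - 72.97) / 3.3099 = -0.44 / 3.3099 = -0.133
p-value = 0.8947

Since p-value > α = 0.01, we fail to reject H₀.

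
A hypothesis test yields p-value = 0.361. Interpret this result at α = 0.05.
Since p = 0.361 > α = 0.05, fail to reject H₀.
There is insufficient evidence to reject the null hypothesis; the result is not statistically significant at the 0.05 level.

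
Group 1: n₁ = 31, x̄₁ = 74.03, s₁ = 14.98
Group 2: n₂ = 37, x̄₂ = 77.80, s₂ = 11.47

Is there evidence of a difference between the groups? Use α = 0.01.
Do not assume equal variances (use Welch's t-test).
Welch's two-sample t-test:
H₀: μ₁ = μ₂
H₁: μ₁ ≠ μ₂
s₁²/n₁ = 14.98²/31 = 7.2387,  s₂²/n₂ = 11.47²/37 = 3.5557
SE = √(s₁²/n₁ + s₂²/n₂) = √(7.2387 + 3.5557) = 3.2855
df (Welch-Satterthwaite) = (s₁²/n₁ + s₂²/n₂)² / [(s₁²/n₁)²/(n₁-1) + (s₂²/n₂)²/(n₂-1)] ≈ 55.54
t = (x̄₁ - x̄₂) / SE = (74.03 - 77.80) / 3.2855 = -3.77 / 3.2855 = -1.147
p-value = 0.2561

Since p-value > α = 0.01, we fail to reject H₀.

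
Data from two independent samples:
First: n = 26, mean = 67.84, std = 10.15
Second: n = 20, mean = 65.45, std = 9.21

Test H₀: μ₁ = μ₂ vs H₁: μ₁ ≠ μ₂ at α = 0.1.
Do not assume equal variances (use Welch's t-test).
Welch's two-sample t-test:
H₀: μ₁ = μ₂
H₁: μ₁ ≠ μ₂
s₁²/n₁ = 10.15²/26 = 3.9624,  s₂²/n₂ = 9.21²/20 = 4.2412
SE = √(s₁²/n₁ + s₂²/n₂) = √(3.9624 + 4.2412) = 2.8642
df (Welch-Satterthwaite) = (s₁²/n₁ + s₂²/n₂)² / [(s₁²/n₁)²/(n₁-1) + (s₂²/n₂)²/(n₂-1)] ≈ 42.74
t = (x̄₁ - x̄₂) / SE = (67.84 - 65.45) / 2.8642 = 2.39 / 2.8642 = 0.834
p-value = 0.4087

Since p-value > α = 0.1, we fail to reject H₀.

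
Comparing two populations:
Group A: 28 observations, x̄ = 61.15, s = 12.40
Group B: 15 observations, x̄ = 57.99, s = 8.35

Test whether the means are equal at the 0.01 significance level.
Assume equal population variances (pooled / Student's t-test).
Student's two-sample t-test (equal variances):
H₀: μ₁ = μ₂
H₁: μ₁ ≠ μ₂
df = n₁ + n₂ - 2 = 41
Pooled variance s_p² = [(n₁-1)s₁² + (n₂-1)s₂²] / (n₁ + n₂ - 2) = [(27)(12.40²) + (14)(8.35²)] / 41 = 125.0643
SE = √(s_p²(1/n₁ + 1/n₂)) = √(125.0643 × (1/28 + 1/15)) = 3.5783
t = (x̄₁ - x̄₂) / SE = (61.15 - 57.99) / 3.5783 = 3.16 / 3.5783 = 0.883
p-value = 0.3823

Since p-value > α = 0.01, we fail to reject H₀.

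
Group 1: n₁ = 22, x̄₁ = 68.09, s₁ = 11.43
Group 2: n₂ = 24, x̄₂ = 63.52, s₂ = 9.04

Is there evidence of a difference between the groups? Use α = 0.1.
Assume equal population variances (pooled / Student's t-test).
Student's two-sample t-test (equal variances):
H₀: μ₁ = μ₂
H₁: μ₁ ≠ μ₂
df = n₁ + n₂ - 2 = 44
Pooled variance s_p² = [(n₁-1)s₁² + (n₂-1)s₂²] / (n₁ + n₂ - 2) = [(21)(11.43²) + (23)(9.04²)] / 44 = 105.0714
SE = √(s_p²(1/n₁ + 1/n₂)) = √(105.0714 × (1/22 + 1/24)) = 3.0255
t = (x̄₁ - x̄₂) / SE = (68.09 - 63.52) / 3.0255 = 4.57 / 3.0255 = 1.510
p-value = 0.1381

Since p-value > α = 0.1, we fail to reject H₀.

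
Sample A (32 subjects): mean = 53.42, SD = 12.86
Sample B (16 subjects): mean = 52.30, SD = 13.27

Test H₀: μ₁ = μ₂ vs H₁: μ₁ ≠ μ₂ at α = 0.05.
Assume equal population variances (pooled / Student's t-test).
Student's two-sample t-test (equal variances):
H₀: μ₁ = μ₂
H₁: μ₁ ≠ μ₂
df = n₁ + n₂ - 2 = 46
Pooled variance s_p² = [(n₁-1)s₁² + (n₂-1)s₂²] / (n₁ + n₂ - 2) = [(31)(12.86²) + (15)(13.27²)] / 46 = 168.8731
SE = √(s_p²(1/n₁ + 1/n₂)) = √(168.8731 × (1/32 + 1/16)) = 3.9789
t = (x̄₁ - x̄₂) / SE = (53.42 - 52.30) / 3.9789 = 1.12 / 3.9789 = 0.281
p-value = 0.7796

Since p-value > α = 0.05, we fail to reject H₀.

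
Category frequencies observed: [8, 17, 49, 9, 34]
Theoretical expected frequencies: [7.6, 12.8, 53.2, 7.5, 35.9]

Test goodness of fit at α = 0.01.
Chi-square goodness of fit test:
H₀: observed counts match expected distribution
H₁: observed counts differ from expected distribution
df = k - 1 = 4
χ² = Σ(O - E)²/E
   = (8 - 7.6)²/7.6 + (17 - 12.8)²/12.8 + (49 - 53.2)²/53.2 + (9 - 7.5)²/7.5 + (34 - 35.9)²/35.9
   = 0.021 + 1.378 + 0.332 + 0.300 + 0.101
   = 2.13
p-value = 0.7116

Since p-value > α = 0.01, we fail to reject H₀.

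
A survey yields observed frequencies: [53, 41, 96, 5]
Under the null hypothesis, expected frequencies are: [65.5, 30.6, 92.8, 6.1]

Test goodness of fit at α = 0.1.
Chi-square goodness of fit test:
H₀: observed counts match expected distribution
H₁: observed counts differ from expected distribution
df = k - 1 = 3
χ² = Σ(O - E)²/E
   = (53 - 65.5)²/65.5 + (41 - 30.6)²/30.6 + (96 - 92.8)²/92.8 + (5 - 6.1)²/6.1
   = 2.385 + 3.535 + 0.110 + 0.198
   = 6.23
p-value = 0.1010

Since p-value > α = 0.1, we fail to reject H₀.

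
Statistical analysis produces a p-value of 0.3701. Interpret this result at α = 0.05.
Since p = 0.3701 > α = 0.05, fail to reject H₀.
There is insufficient evidence to reject the null hypothesis; the result is not statistically significant at the 0.05 level.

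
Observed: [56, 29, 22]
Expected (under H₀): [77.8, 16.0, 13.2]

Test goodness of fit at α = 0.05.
Chi-square goodness of fit test:
H₀: observed counts match expected distribution
H₁: observed counts differ from expected distribution
df = k - 1 = 2
χ² = Σ(O - E)²/E
   = (56 - 77.8)²/77.8 + (29 - 16.0)²/16.0 + (22 - 13.2)²/13.2
   = 6.108 + 10.562 + 5.867
   = 22.54
p-value < 0.0001

Since p-value < α = 0.05, we reject H₀.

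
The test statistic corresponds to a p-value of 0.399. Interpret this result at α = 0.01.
Since p = 0.399 > α = 0.01, fail to reject H₀.
There is insufficient evidence to reject the null hypothesis; the result is not statistically significant at the 0.01 level.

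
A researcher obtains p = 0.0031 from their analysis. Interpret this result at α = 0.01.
Since p = 0.0031 < α = 0.01, reject H₀.
There is sufficient evidence to reject the null hypothesis; the result is statistically significant at the 0.01 level.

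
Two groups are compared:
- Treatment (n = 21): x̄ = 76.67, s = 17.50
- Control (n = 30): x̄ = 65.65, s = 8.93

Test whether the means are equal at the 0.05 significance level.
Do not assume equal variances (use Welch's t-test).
Welch's two-sample t-test:
H₀: μ₁ = μ₂
H₁: μ₁ ≠ μ₂
s₁²/n₁ = 17.50²/21 = 14.5833,  s₂²/n₂ = 8.93²/30 = 2.6582
SE = √(s₁²/n₁ + s₂²/n₂) = √(14.5833 + 2.6582) = 4.1523
df (Welch-Satterthwaite) = (s₁²/n₁ + s₂²/n₂)² / [(s₁²/n₁)²/(n₁-1) + (s₂²/n₂)²/(n₂-1)] ≈ 27.33
t = (x̄₁ - x̄₂) / SE = (76.67 - 65.65) / 4.1523 = 11.02 / 4.1523 = 2.654
p-value = 0.0131

Since p-value < α = 0.05, we reject H₀.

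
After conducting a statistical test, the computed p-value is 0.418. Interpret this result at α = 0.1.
Since p = 0.418 > α = 0.1, fail to reject H₀.
There is insufficient evidence to reject the null hypothesis; the result is not statistically significant at the 0.1 level.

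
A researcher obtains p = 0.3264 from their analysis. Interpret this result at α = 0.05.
Since p = 0.3264 > α = 0.05, fail to reject H₀.
There is insufficient evidence to reject the null hypothesis; the result is not statistically significant at the 0.05 level.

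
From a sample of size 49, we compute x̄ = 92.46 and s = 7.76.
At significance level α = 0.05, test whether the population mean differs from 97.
One-sample t-test:
H₀: μ = 97
H₁: μ ≠ 97
df = n - 1 = 48
t = (x̄ - μ₀) / (s/√n) = (92.46 - 97) / (7.76/√49) = -4.095
p-value = 0.0002

Since p-value < α = 0.05, we reject H₀.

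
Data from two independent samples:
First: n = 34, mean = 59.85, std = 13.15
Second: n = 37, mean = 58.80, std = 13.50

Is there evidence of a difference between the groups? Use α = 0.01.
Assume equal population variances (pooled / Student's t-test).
Student's two-sample t-test (equal variances):
H₀: μ₁ = μ₂
H₁: μ₁ ≠ μ₂
df = n₁ + n₂ - 2 = 69
Pooled variance s_p² = [(n₁-1)s₁² + (n₂-1)s₂²] / (n₁ + n₂ - 2) = [(33)(13.15²) + (36)(13.50²)] / 69 = 177.7890
SE = √(s_p²(1/n₁ + 1/n₂)) = √(177.7890 × (1/34 + 1/37)) = 3.1677
t = (x̄₁ - x̄₂) / SE = (59.85 - 58.80) / 3.1677 = 1.05 / 3.1677 = 0.331
p-value = 0.7413

Since p-value > α = 0.01, we fail to reject H₀.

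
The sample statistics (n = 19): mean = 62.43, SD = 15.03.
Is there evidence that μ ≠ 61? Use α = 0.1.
One-sample t-test:
H₀: μ = 61
H₁: μ ≠ 61
df = n - 1 = 18
t = (x̄ - μ₀) / (s/√n) = (62.43 - 61) / (15.03/√19) = 0.415
p-value = 0.6832

Since p-value > α = 0.1, we fail to reject H₀.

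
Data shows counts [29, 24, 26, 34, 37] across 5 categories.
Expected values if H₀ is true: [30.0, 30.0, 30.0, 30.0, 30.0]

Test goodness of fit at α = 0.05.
Chi-square goodness of fit test:
H₀: observed counts match expected distribution
H₁: observed counts differ from expected distribution
df = k - 1 = 4
χ² = Σ(O - E)²/E
   = (29 - 30.0)²/30.0 + (24 - 30.0)²/30.0 + (26 - 30.0)²/30.0 + (34 - 30.0)²/30.0 + (37 - 30.0)²/30.0
   = 0.033 + 1.200 + 0.533 + 0.533 + 1.633
   = 3.93
p-value = 0.4151

Since p-value > α = 0.05, we fail to reject H₀.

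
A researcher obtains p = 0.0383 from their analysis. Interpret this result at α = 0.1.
Since p = 0.0383 < α = 0.1, reject H₀.
There is sufficient evidence to reject the null hypothesis; the result is statistically significant at the 0.1 level.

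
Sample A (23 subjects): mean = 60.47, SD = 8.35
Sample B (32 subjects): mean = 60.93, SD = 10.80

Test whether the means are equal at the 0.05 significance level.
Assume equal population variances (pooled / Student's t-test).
Student's two-sample t-test (equal variances):
H₀: μ₁ = μ₂
H₁: μ₁ ≠ μ₂
df = n₁ + n₂ - 2 = 53
Pooled variance s_p² = [(n₁-1)s₁² + (n₂-1)s₂²] / (n₁ + n₂ - 2) = [(22)(8.35²) + (31)(10.80²)] / 53 = 97.1648
SE = √(s_p²(1/n₁ + 1/n₂)) = √(97.1648 × (1/23 + 1/32)) = 2.6946
t = (x̄₁ - x̄₂) / SE = (60.47 - 60.93) / 2.6946 = -0.46 / 2.6946 = -0.171
p-value = 0.8651

Since p-value > α = 0.05, we fail to reject H₀.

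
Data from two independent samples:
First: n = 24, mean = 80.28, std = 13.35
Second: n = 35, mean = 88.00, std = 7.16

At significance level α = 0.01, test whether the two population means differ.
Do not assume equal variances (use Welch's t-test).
Welch's two-sample t-test:
H₀: μ₁ = μ₂
H₁: μ₁ ≠ μ₂
s₁²/n₁ = 13.35²/24 = 7.4259,  s₂²/n₂ = 7.16²/35 = 1.4647
SE = √(s₁²/n₁ + s₂²/n₂) = √(7.4259 + 1.4647) = 2.9817
df (Welch-Satterthwaite) = (s₁²/n₁ + s₂²/n₂)² / [(s₁²/n₁)²/(n₁-1) + (s₂²/n₂)²/(n₂-1)] ≈ 32.12
t = (x̄₁ - x̄₂) / SE = (80.28 - 88.00) / 2.9817 = -7.72 / 2.9817 = -2.589
p-value = 0.0143

Since p-value > α = 0.01, we fail to reject H₀.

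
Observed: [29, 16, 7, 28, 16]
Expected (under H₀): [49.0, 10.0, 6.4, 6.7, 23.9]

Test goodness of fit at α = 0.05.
Chi-square goodness of fit test:
H₀: observed counts match expected distribution
H₁: observed counts differ from expected distribution
df = k - 1 = 4
χ² = Σ(O - E)²/E
   = (29 - 49.0)²/49.0 + (16 - 10.0)²/10.0 + (7 - 6.4)²/6.4 + (28 - 6.7)²/6.7 + (16 - 23.9)²/23.9
   = 8.163 + 3.600 + 0.056 + 67.715 + 2.611
   = 82.15
p-value < 0.0001

Since p-value < α = 0.05, we reject H₀.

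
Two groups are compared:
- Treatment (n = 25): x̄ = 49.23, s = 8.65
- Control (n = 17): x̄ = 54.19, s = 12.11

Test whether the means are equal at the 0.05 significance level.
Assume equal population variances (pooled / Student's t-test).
Student's two-sample t-test (equal variances):
H₀: μ₁ = μ₂
H₁: μ₁ ≠ μ₂
df = n₁ + n₂ - 2 = 40
Pooled variance s_p² = [(n₁-1)s₁² + (n₂-1)s₂²] / (n₁ + n₂ - 2) = [(24)(8.65²) + (16)(12.11²)] / 40 = 103.5543
SE = √(s_p²(1/n₁ + 1/n₂)) = √(103.5543 × (1/25 + 1/17)) = 3.1990
t = (x̄₁ - x̄₂) / SE = (49.23 - 54.19) / 3.1990 = -4.96 / 3.1990 = -1.550
p-value = 0.1289

Since p-value > α = 0.05, we fail to reject H₀.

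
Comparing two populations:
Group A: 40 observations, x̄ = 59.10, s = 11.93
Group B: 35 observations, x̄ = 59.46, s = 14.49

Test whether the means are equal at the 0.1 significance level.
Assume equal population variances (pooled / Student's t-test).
Student's two-sample t-test (equal variances):
H₀: μ₁ = μ₂
H₁: μ₁ ≠ μ₂
df = n₁ + n₂ - 2 = 73
Pooled variance s_p² = [(n₁-1)s₁² + (n₂-1)s₂²] / (n₁ + n₂ - 2) = [(39)(11.93²) + (34)(14.49²)] / 73 = 173.8262
SE = √(s_p²(1/n₁ + 1/n₂)) = √(173.8262 × (1/40 + 1/35)) = 3.0516
t = (x̄₁ - x̄₂) / SE = (59.10 - 59.46) / 3.0516 = -0.36 / 3.0516 = -0.118
p-value = 0.9064

Since p-value > α = 0.1, we fail to reject H₀.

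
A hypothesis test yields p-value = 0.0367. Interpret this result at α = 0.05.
Since p = 0.0367 < α = 0.05, reject H₀.
There is sufficient evidence to reject the null hypothesis; the result is statistically significant at the 0.05 level.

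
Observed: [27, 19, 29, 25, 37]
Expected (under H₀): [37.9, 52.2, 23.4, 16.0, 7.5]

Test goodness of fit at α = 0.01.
Chi-square goodness of fit test:
H₀: observed counts match expected distribution
H₁: observed counts differ from expected distribution
df = k - 1 = 4
χ² = Σ(O - E)²/E
   = (27 - 37.9)²/37.9 + (19 - 52.2)²/52.2 + (29 - 23.4)²/23.4 + (25 - 16.0)²/16.0 + (37 - 7.5)²/7.5
   = 3.135 + 21.116 + 1.340 + 5.062 + 116.033
   = 146.69
p-value < 0.0001

Since p-value < α = 0.01, we reject H₀.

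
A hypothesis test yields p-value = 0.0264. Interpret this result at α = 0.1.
Since p = 0.0264 < α = 0.1, reject H₀.
There is sufficient evidence to reject the null hypothesis; the result is statistically significant at the 0.1 level.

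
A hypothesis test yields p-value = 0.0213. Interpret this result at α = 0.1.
Since p = 0.0213 < α = 0.1, reject H₀.
There is sufficient evidence to reject the null hypothesis; the result is statistically significant at the 0.1 level.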